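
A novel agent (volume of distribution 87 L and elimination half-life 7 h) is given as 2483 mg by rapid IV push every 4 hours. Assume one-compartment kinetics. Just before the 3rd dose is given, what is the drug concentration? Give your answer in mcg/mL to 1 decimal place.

f = (1/2)^(τ/t½) = (1/2)^(4/7) ≈ 0.6730.
C₀ = D/Vd = 2483/87 ≈ 28.540 mcg/mL.
Before the 3rd dose, 2 doses have been given. Superposition: Cmin = C₀·(f + f²).
≈ 28.540 × (0.6730 + 0.4529) ≈ 28.540 × 1.1259 ≈ 32.133 mcg/mL.

32.1 mcg/mL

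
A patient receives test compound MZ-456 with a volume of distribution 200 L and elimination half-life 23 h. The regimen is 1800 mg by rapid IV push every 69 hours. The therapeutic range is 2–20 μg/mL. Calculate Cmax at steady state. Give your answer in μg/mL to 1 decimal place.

τ = 69 h = 3 half-lives, so f = (1/2)^3 = 0.125.
At steady state, R = 1/(1 − 0.125) = 8/7.
Single-dose peak C₀ = D/Vd = 1800/200 = 9 μg/mL.
Steady-state peak Cmax,ss = C₀·R = 9 × 8/7 ≈ 10.286 μg/mL.
Peak 10.3 μg/mL vs MTC 20 μg/mL: below toxic threshold.

10.3 μg/mL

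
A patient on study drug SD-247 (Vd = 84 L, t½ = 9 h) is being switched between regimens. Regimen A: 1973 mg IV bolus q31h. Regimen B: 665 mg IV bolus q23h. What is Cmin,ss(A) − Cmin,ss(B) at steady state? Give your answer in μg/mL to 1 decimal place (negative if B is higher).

0.8 μg/mL

Regimen A: f = (1/2)^(31/9) ≈ 0.0919; Cmin,ss = (1973/84)·f/(1−f) ≈ 2.377 μg/mL.
Regimen B: f = (1/2)^(23/9) ≈ 0.1701; Cmin,ss = (665/84)·f/(1−f) ≈ 1.623 μg/mL.
Difference ≈ 2.377 − 1.623 ≈ 0.754 μg/mL.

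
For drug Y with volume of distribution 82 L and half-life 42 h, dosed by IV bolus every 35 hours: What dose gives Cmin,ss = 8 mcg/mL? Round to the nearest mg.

513 mg

τ/t½ = 35/42 ≈ 0.83333, so f = (1/2)^(35/42) ≈ 0.561231.
Cmin,ss = (D/Vd)·f/(1−f), so D = Cmin,ss·Vd·(1−f)/f.
D = 8 × 82 × (1−f)/f ≈ 8 × 82 × 0.78180 ≈ 512.86 mg.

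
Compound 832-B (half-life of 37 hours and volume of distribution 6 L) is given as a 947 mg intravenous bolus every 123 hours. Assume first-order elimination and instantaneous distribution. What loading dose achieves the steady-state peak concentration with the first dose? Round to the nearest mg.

1052 mg

f = (1/2)^(123/37) ≈ 0.099834; accumulation ratio R = 1/(1−f) ≈ 1.11091.
Loading dose to hit Cmax,ss on first dose: D_load = D_maint·R ≈ 947 × 1.11091 ≈ 1052.03 mg.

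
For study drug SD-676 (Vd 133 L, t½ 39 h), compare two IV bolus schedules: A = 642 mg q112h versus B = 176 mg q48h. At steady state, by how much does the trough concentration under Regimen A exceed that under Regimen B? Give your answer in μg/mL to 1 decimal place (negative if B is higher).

-0.2 μg/mL

Regimen A: f = (1/2)^(112/39) ≈ 0.1366; Cmin,ss = (642/133)·f/(1−f) ≈ 0.764 μg/mL.
Regimen B: f = (1/2)^(48/39) ≈ 0.4261; Cmin,ss = (176/133)·f/(1−f) ≈ 0.983 μg/mL.
Difference ≈ 0.764 − 0.983 ≈ -0.219 μg/mL.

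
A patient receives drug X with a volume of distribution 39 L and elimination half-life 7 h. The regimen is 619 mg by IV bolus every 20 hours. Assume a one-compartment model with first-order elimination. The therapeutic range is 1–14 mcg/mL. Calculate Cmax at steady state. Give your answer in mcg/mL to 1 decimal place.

18.4 mcg/mL

τ/t½ = 20/7 ≈ 2.8571, so fraction remaining f = (1/2)^(20/7) ≈ 0.1380.
At steady state, accumulation factor R = 1/(1 − e^(−kτ)) ≈ 1.1601.
Each bolus raises the concentration by D/Vd = 619/39 ≈ 15.872 mcg/mL.
Cmax,ss = C₀/(1 − f) ≈ 15.872/0.8620 ≈ 18.413 mcg/mL.
Peak 18.4 mcg/mL vs MTC 14 mcg/mL: exceeds toxic threshold.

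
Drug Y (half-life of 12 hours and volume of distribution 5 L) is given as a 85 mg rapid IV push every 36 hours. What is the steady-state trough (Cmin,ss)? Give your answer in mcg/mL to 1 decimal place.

2.4 mcg/mL

The dosing interval is 3 half-lives, so f = 2^(−3) = 0.125.
Accumulation ratio R = 1/(1 − f) = 1/0.875 = 8/7.
Single-dose peak C₀ = D/Vd = 85/5 = 17 mcg/mL.
Steady-state peak Cmax,ss = C₀·R = 17 × 8/7 ≈ 19.429 mcg/mL.
Steady-state trough Cmin,ss = Cmax,ss·f ≈ 19.429 × 0.125 ≈ 2.429 mcg/mL.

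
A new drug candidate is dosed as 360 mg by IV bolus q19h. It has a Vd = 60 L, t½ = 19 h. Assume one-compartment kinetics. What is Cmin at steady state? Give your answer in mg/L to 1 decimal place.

The dosing interval is 1 half-life, so f = 2^(−1) = 0.5.
At steady state, R = 1/(1 − 0.5) = 2/1.
Single-dose peak C₀ = D/Vd = 360/60 = 6 mg/L.
Steady-state peak Cmax,ss = C₀·R = 6 × 2/1 ≈ 12.000 mg/L.
Steady-state trough Cmin,ss = Cmax,ss·f ≈ 12.000 × 0.5 ≈ 6.000 mg/L.

6.0 mg/L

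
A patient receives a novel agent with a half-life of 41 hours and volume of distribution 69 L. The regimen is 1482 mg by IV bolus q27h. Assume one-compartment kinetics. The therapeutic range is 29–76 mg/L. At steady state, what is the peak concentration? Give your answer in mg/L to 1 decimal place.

Over one 27-h interval, 27/41 ≈ 0.65854 half-lives elapse, leaving f ≈ 0.6335 of each dose.
At steady state, accumulation factor R = 1/(1 − e^(−kτ)) ≈ 2.7285.
Each bolus raises the concentration by D/Vd = 1482/69 ≈ 21.478 mg/L.
Steady-state peak Cmax,ss = C₀·R ≈ 21.478 × 2.7285 ≈ 58.603 mg/L.
Peak 58.6 mg/L vs MTC 76 mg/L: below toxic threshold.

58.6 mg/L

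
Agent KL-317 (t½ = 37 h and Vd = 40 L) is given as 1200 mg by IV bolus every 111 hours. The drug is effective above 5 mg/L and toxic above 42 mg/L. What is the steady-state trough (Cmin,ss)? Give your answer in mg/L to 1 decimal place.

4.3 mg/L

The dosing interval is 3 half-lives, so f = 2^(−3) = 0.125.
At steady state, R = 1/(1 − 0.125) = 8/7.
Single-dose peak C₀ = D/Vd = 1200/40 = 30 mg/L.
Steady-state peak Cmax,ss = C₀·R = 30 × 8/7 ≈ 34.286 mg/L.
Steady-state trough Cmin,ss = Cmax,ss·f ≈ 34.286 × 0.125 ≈ 4.286 mg/L.
Trough 4.3 mg/L vs MEC 5 mg/L: subtherapeutic.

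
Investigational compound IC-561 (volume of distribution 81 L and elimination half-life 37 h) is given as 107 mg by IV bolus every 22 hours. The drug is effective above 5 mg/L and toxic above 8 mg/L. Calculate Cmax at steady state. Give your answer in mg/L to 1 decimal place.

3.9 mg/L

k = ln2/t½ = ln2/37 ≈ 0.018734 h⁻¹; fraction remaining f = e^(−kτ) = e^(−0.018734×22) ≈ 0.6622.
Accumulation ratio R = 1/(1 − f) ≈ 1/0.3378 ≈ 2.9603.
Each bolus raises the concentration by D/Vd = 107/81 ≈ 1.321 mg/L.
Steady-state peak Cmax,ss = C₀·R ≈ 1.321 × 2.9603 ≈ 3.911 mg/L.
Peak 3.9 mg/L vs MTC 8 mg/L: below toxic threshold.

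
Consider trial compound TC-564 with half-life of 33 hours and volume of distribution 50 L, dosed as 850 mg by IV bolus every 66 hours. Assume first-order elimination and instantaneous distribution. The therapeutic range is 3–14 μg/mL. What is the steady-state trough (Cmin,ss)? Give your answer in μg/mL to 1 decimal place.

The dosing interval is 2 half-lives, so f = 2^(−2) = 0.25.
Accumulation ratio R = 1/(1 − f) = 1/0.75 = 4/3.
Single-dose peak C₀ = D/Vd = 850/50 = 17 μg/mL.
Steady-state peak Cmax,ss = C₀·R = 17 × 4/3 ≈ 22.667 μg/mL.
Steady-state trough Cmin,ss = Cmax,ss·f ≈ 22.667 × 0.25 ≈ 5.667 μg/mL.
Trough 5.7 μg/mL vs MEC 3 μg/mL: adequate.

5.7 μg/mL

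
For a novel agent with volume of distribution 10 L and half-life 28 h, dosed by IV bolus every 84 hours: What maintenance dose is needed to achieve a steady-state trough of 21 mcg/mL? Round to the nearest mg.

1470 mg

τ/t½ = 84/28 ≈ 3, so f = (1/2)^(84/28) ≈ 0.125000.
Cmin,ss = (D/Vd)·f/(1−f), so D = Cmin,ss·Vd·(1−f)/f.
D = 21 × 10 × (1−f)/f ≈ 21 × 10 × 7.00000 ≈ 1470.00 mg.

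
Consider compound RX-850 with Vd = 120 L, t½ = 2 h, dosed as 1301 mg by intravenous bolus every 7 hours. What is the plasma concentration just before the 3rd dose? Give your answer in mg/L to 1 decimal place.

f = (1/2)^(τ/t½) = (1/2)^(7/2) ≈ 0.0884.
C₀ = D/Vd = 1301/120 ≈ 10.842 mg/L.
Before the 3rd dose, 2 doses have been given. Superposition: Cmin = C₀·(f + f²).
≈ 10.842 × (0.0884 + 0.0078) ≈ 10.842 × 0.0962 ≈ 1.043 mg/L.

1.0 mg/L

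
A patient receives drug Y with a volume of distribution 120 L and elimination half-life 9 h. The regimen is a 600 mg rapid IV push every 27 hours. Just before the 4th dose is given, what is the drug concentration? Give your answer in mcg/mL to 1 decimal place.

f = (1/2)^(τ/t½) = (1/2)^(27/9) ≈ 0.1250.
C₀ = D/Vd = 600/120 ≈ 5.000 mcg/mL.
Before the 4th dose, 3 doses have been given. Superposition: Cmin = C₀·(f + f² + … + f^3).
≈ 5.000 × (0.1250 + 0.0156 + 0.0020) ≈ 5.000 × 0.1426 ≈ 0.713 mcg/mL.

0.7 mcg/mL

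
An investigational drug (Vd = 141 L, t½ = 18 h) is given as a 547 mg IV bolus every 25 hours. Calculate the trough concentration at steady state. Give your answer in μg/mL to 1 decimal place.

2.4 μg/mL

Over one 25-h interval, 25/18 ≈ 1.3889 half-lives elapse, leaving f ≈ 0.3819 of each dose.
Accumulation ratio R = 1/(1 − f) ≈ 1/0.6181 ≈ 1.6179.
Each bolus raises the concentration by D/Vd = 547/141 ≈ 3.879 μg/mL.
Cmax,ss = C₀/(1 − f) ≈ 3.879/0.6181 ≈ 6.276 μg/mL.
Steady-state trough Cmin,ss = Cmax,ss·f ≈ 6.276 × 0.3819 ≈ 2.397 μg/mL.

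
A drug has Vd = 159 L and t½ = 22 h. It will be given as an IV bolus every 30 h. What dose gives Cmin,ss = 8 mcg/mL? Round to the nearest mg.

2001 mg

τ/t½ = 30/22 ≈ 1.3636, so f = (1/2)^(30/22) ≈ 0.388602.
Cmin,ss = (D/Vd)·f/(1−f), so D = Cmin,ss·Vd·(1−f)/f.
D = 8 × 159 × (1−f)/f ≈ 8 × 159 × 1.57333 ≈ 2001.28 mg.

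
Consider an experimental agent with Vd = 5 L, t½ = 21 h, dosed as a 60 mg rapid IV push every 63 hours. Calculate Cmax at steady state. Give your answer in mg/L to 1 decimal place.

τ = 63 h = 3 half-lives, so f = (1/2)^3 = 0.125.
Accumulation ratio R = 1/(1 − f) = 1/0.875 = 8/7.
Single-dose peak C₀ = D/Vd = 60/5 = 12 mg/L.
Steady-state peak Cmax,ss = C₀·R = 12 × 8/7 ≈ 13.714 mg/L.

13.7 mg/L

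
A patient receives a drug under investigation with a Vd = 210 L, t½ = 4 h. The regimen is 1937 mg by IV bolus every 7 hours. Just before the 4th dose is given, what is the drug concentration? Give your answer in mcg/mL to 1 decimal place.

f = (1/2)^(τ/t½) = (1/2)^(7/4) ≈ 0.2973.
C₀ = D/Vd = 1937/210 ≈ 9.224 mcg/mL.
Before the 4th dose, 3 doses have been given. Superposition: Cmin = C₀·(f + f² + … + f^3).
≈ 9.224 × (0.2973 + 0.0884 + 0.0263) ≈ 9.224 × 0.4120 ≈ 3.800 mcg/mL.

3.8 mcg/mL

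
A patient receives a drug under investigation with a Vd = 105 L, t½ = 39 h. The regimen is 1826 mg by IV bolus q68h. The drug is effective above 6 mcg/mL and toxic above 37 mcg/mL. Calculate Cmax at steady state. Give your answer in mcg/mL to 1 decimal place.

24.8 mcg/mL

Over one 68-h interval, 68/39 ≈ 1.7436 half-lives elapse, leaving f ≈ 0.2986 of each dose.
Accumulation ratio R = 1/(1 − f) ≈ 1/0.7014 ≈ 1.4257.
Each bolus raises the concentration by D/Vd = 1826/105 ≈ 17.390 mcg/mL.
Steady-state peak Cmax,ss = C₀·R ≈ 17.390 × 1.4257 ≈ 24.793 mcg/mL.
Peak 24.8 mcg/mL vs MTC 37 mcg/mL: below toxic threshold.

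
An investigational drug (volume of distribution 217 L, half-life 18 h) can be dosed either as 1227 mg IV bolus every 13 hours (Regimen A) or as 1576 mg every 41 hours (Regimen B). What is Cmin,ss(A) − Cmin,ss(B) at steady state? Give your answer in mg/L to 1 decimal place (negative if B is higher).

Regimen A: f = (1/2)^(13/18) ≈ 0.6062; Cmin,ss = (1227/217)·f/(1−f) ≈ 8.704 mg/L.
Regimen B: f = (1/2)^(41/18) ≈ 0.2062; Cmin,ss = (1576/217)·f/(1−f) ≈ 1.887 mg/L.
Difference ≈ 8.704 − 1.887 ≈ 6.817 mg/L.

6.8 mg/L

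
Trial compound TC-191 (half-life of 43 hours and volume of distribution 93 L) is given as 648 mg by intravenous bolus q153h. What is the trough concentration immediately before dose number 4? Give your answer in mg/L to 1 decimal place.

f = (1/2)^(τ/t½) = (1/2)^(153/43) ≈ 0.0849.
C₀ = D/Vd = 648/93 ≈ 6.968 mg/L.
Before the 4th dose, 3 doses have been given. Superposition: Cmin = C₀·(f + f² + … + f^3).
≈ 6.968 × (0.0849 + 0.0072 + 0.0006) ≈ 6.968 × 0.0927 ≈ 0.646 mg/L.

0.6 mg/L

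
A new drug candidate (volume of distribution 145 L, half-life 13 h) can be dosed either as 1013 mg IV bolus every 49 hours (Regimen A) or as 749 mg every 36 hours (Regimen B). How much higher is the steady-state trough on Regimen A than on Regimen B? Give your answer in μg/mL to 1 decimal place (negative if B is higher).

Regimen A: f = (1/2)^(49/13) ≈ 0.0733; Cmin,ss = (1013/145)·f/(1−f) ≈ 0.553 μg/mL.
Regimen B: f = (1/2)^(36/13) ≈ 0.1467; Cmin,ss = (749/145)·f/(1−f) ≈ 0.888 μg/mL.
Difference ≈ 0.553 − 0.888 ≈ -0.335 μg/mL.

-0.3 μg/mL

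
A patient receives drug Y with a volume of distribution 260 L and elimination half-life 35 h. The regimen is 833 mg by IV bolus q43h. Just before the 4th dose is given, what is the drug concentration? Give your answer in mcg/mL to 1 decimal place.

2.2 mcg/mL

f = (1/2)^(τ/t½) = (1/2)^(43/35) ≈ 0.4267.
C₀ = D/Vd = 833/260 ≈ 3.204 mcg/mL.
Before the 4th dose, 3 doses have been given. Superposition: Cmin = C₀·(f + f² + … + f^3).
≈ 3.204 × (0.4267 + 0.1821 + 0.0777) ≈ 3.204 × 0.6865 ≈ 2.200 mcg/mL.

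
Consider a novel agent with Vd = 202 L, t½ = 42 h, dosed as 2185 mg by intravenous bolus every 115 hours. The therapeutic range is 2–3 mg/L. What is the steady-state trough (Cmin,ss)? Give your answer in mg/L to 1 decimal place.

1.9 mg/L

τ/t½ = 115/42 ≈ 2.7381, so fraction remaining f = (1/2)^(115/42) ≈ 0.1499.
At steady state, accumulation factor R = 1/(1 − e^(−kτ)) ≈ 1.1763.
Each bolus raises the concentration by D/Vd = 2185/202 ≈ 10.817 mg/L.
Steady-state peak Cmax,ss = C₀·R ≈ 10.817 × 1.1763 ≈ 12.724 mg/L.
One interval later, Cmin,ss = Cmax,ss·e^(−kτ) ≈ 12.724 × 0.1499 ≈ 1.907 mg/L.
Trough 1.9 mg/L vs MEC 2 mg/L: subtherapeutic.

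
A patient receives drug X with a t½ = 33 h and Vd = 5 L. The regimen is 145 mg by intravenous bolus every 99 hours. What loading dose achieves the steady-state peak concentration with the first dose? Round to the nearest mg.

166 mg

f = (1/2)^(99/33) ≈ 0.125000; accumulation ratio R = 1/(1−f) ≈ 1.14286.
Loading dose to hit Cmax,ss on first dose: D_load = D_maint·R ≈ 145 × 1.14286 ≈ 165.71 mg.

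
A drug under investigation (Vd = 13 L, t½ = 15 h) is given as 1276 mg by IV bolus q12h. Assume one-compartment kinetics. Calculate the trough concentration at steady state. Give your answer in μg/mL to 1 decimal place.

132.4 μg/mL

τ/t½ = 12/15 ≈ 0.8, so fraction remaining f = (1/2)^(12/15) ≈ 0.5743.
Single-dose peak C₀ = D/Vd = 1276/13 ≈ 98.154 μg/mL.
Steady-state trough Cmin,ss = C₀·f/(1−f) ≈ 98.154 × 0.5743/0.4257 ≈ 132.417 μg/mL.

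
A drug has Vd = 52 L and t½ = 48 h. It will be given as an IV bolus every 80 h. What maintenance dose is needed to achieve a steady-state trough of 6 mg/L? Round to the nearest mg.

τ/t½ = 80/48 ≈ 1.6667, so f = (1/2)^(80/48) ≈ 0.314980.
Cmin,ss = (D/Vd)·f/(1−f), so D = Cmin,ss·Vd·(1−f)/f.
D = 6 × 52 × (1−f)/f ≈ 6 × 52 × 2.17480 ≈ 678.54 mg.

679 mg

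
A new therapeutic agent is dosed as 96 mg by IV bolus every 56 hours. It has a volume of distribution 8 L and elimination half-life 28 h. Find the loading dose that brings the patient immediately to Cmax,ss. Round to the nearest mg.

128 mg

f = (1/2)^(56/28) ≈ 0.250000; accumulation ratio R = 1/(1−f) ≈ 1.33333.
Loading dose to hit Cmax,ss on first dose: D_load = D_maint·R ≈ 96 × 1.33333 ≈ 128.00 mg.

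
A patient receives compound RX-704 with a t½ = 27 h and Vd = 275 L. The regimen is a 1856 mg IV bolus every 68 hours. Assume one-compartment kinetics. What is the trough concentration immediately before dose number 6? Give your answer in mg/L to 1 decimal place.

1.4 mg/L

f = (1/2)^(τ/t½) = (1/2)^(68/27) ≈ 0.1745.
C₀ = D/Vd = 1856/275 ≈ 6.749 mg/L.
Before the 6th dose, 5 doses have been given. Superposition: Cmin = C₀·(f + f² + … + f^5).
≈ 6.749 × (0.1745 + 0.0305 + 0.0053 + 0.0009 + 0.0002) ≈ 6.749 × 0.2114 ≈ 1.427 mg/L.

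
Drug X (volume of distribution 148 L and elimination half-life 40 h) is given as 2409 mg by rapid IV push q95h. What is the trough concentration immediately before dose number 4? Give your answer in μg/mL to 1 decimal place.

3.9 μg/mL

f = (1/2)^(τ/t½) = (1/2)^(95/40) ≈ 0.1928.
C₀ = D/Vd = 2409/148 ≈ 16.277 μg/mL.
Before the 4th dose, 3 doses have been given. Superposition: Cmin = C₀·(f + f² + … + f^3).
≈ 16.277 × (0.1928 + 0.0372 + 0.0072) ≈ 16.277 × 0.2372 ≈ 3.861 μg/mL.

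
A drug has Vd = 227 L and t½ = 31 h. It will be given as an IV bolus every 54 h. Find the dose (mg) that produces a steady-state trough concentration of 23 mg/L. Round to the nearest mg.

12242 mg

τ/t½ = 54/31 ≈ 1.7419, so f = (1/2)^(54/31) ≈ 0.298968.
Cmin,ss = (D/Vd)·f/(1−f), so D = Cmin,ss·Vd·(1−f)/f.
D = 23 × 227 × (1−f)/f ≈ 23 × 227 × 2.34484 ≈ 12242.41 mg.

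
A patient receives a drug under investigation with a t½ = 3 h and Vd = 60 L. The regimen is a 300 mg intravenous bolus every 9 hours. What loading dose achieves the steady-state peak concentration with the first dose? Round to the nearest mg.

f = (1/2)^(9/3) ≈ 0.125000; accumulation ratio R = 1/(1−f) ≈ 1.14286.
Loading dose to hit Cmax,ss on first dose: D_load = D_maint·R ≈ 300 × 1.14286 ≈ 342.86 mg.

343 mg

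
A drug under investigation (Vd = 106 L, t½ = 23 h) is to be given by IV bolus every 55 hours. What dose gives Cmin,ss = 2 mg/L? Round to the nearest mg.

τ/t½ = 55/23 ≈ 2.3913, so f = (1/2)^(55/23) ≈ 0.190610.
Cmin,ss = (D/Vd)·f/(1−f), so D = Cmin,ss·Vd·(1−f)/f.
D = 2 × 106 × (1−f)/f ≈ 2 × 106 × 4.24631 ≈ 900.22 mg.

900 mg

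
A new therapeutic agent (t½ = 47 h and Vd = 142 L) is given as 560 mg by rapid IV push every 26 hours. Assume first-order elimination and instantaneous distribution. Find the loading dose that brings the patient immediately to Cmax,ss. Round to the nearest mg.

f = (1/2)^(26/47) ≈ 0.681511; accumulation ratio R = 1/(1−f) ≈ 3.13983.
Loading dose to hit Cmax,ss on first dose: D_load = D_maint·R ≈ 560 × 3.13983 ≈ 1758.30 mg.

1758 mg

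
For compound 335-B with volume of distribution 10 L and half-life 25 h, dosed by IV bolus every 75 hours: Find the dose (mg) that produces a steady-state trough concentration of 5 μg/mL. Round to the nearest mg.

350 mg

τ/t½ = 75/25 ≈ 3, so f = (1/2)^(75/25) ≈ 0.125000.
Cmin,ss = (D/Vd)·f/(1−f), so D = Cmin,ss·Vd·(1−f)/f.
D = 5 × 10 × (1−f)/f ≈ 5 × 10 × 7.00000 ≈ 350.00 mg.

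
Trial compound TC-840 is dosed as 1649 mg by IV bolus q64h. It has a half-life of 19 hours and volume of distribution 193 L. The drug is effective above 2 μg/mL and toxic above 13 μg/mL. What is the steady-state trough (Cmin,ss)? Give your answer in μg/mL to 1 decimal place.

0.9 μg/mL

τ/t½ = 64/19 ≈ 3.3684, so fraction remaining f = (1/2)^(64/19) ≈ 0.0968.
Single-dose peak C₀ = D/Vd = 1649/193 ≈ 8.544 μg/mL.
Steady-state trough Cmin,ss = C₀·f/(1−f) ≈ 8.544 × 0.0968/0.9032 ≈ 0.916 μg/mL.
Trough 0.9 μg/mL vs MEC 2 μg/mL: subtherapeutic.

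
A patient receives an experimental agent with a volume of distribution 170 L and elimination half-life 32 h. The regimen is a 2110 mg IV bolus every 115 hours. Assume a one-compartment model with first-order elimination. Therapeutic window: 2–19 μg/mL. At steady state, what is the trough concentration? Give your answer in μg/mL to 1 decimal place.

1.1 μg/mL

k = ln2/t½ = ln2/32 ≈ 0.021661 h⁻¹; fraction remaining f = e^(−kτ) = e^(−0.021661×115) ≈ 0.0828.
At steady state, accumulation factor R = 1/(1 − e^(−kτ)) ≈ 1.0903.
Each bolus raises the concentration by D/Vd = 2110/170 ≈ 12.412 μg/mL.
Cmax,ss = C₀/(1 − f) ≈ 12.412/0.9172 ≈ 13.532 μg/mL.
One interval later, Cmin,ss = Cmax,ss·e^(−kτ) ≈ 13.532 × 0.0828 ≈ 1.120 μg/mL.
Trough 1.1 μg/mL vs MEC 2 μg/mL: subtherapeutic.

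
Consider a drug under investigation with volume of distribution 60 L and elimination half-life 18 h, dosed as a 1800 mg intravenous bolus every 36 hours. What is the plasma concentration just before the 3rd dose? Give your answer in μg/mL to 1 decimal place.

9.4 μg/mL

f = (1/2)^(τ/t½) = (1/2)^(36/18) ≈ 0.2500.
C₀ = D/Vd = 1800/60 ≈ 30.000 μg/mL.
Before the 3rd dose, 2 doses have been given. Superposition: Cmin = C₀·(f + f²).
≈ 30.000 × (0.2500 + 0.0625) ≈ 30.000 × 0.3125 ≈ 9.375 μg/mL.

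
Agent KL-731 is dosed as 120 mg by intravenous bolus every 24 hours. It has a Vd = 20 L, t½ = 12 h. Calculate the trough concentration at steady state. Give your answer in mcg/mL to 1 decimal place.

2.0 mcg/mL

The dosing interval is 2 half-lives, so f = 2^(−2) = 0.25.
At steady state, R = 1/(1 − 0.25) = 4/3.
Single-dose peak C₀ = D/Vd = 120/20 = 6 mcg/mL.
Steady-state peak Cmax,ss = C₀·R = 6 × 4/3 ≈ 8.000 mcg/mL.
Steady-state trough Cmin,ss = Cmax,ss·f ≈ 8.000 × 0.25 ≈ 2.000 mcg/mL.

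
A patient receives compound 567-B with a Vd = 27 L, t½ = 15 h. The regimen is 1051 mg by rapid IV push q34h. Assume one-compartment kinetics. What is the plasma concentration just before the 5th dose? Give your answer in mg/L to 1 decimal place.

f = (1/2)^(τ/t½) = (1/2)^(34/15) ≈ 0.2078.
C₀ = D/Vd = 1051/27 ≈ 38.926 mg/L.
Before the 5th dose, 4 doses have been given. Superposition: Cmin = C₀·(f + f² + … + f^4).
≈ 38.926 × (0.2078 + 0.0432 + 0.0090 + 0.0019) ≈ 38.926 × 0.2619 ≈ 10.195 mg/L.

10.2 mg/L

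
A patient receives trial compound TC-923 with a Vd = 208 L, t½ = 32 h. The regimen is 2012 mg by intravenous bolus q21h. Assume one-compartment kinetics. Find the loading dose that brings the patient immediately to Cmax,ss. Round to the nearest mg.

f = (1/2)^(21/32) ≈ 0.634525; accumulation ratio R = 1/(1−f) ≈ 2.73617.
Loading dose to hit Cmax,ss on first dose: D_load = D_maint·R ≈ 2012 × 2.73617 ≈ 5505.17 mg.

5505 mg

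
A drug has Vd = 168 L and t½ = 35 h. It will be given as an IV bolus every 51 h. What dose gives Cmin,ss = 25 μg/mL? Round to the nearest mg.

7332 mg

τ/t½ = 51/35 ≈ 1.4571, so f = (1/2)^(51/35) ≈ 0.364214.
Cmin,ss = (D/Vd)·f/(1−f), so D = Cmin,ss·Vd·(1−f)/f.
D = 25 × 168 × (1−f)/f ≈ 25 × 168 × 1.74564 ≈ 7331.69 mg.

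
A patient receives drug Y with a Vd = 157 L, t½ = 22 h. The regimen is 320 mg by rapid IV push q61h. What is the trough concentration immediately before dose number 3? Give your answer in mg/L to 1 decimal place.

0.3 mg/L

f = (1/2)^(τ/t½) = (1/2)^(61/22) ≈ 0.1463.
C₀ = D/Vd = 320/157 ≈ 2.038 mg/L.
Before the 3rd dose, 2 doses have been given. Superposition: Cmin = C₀·(f + f²).
≈ 2.038 × (0.1463 + 0.0214) ≈ 2.038 × 0.1677 ≈ 0.342 mg/L.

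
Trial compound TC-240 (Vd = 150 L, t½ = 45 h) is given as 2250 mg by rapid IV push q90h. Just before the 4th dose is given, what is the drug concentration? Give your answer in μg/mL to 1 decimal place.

4.9 μg/mL

f = (1/2)^(τ/t½) = (1/2)^(90/45) ≈ 0.2500.
C₀ = D/Vd = 2250/150 ≈ 15.000 μg/mL.
Before the 4th dose, 3 doses have been given. Superposition: Cmin = C₀·(f + f² + … + f^3).
≈ 15.000 × (0.2500 + 0.0625 + 0.0156) ≈ 15.000 × 0.3281 ≈ 4.921 μg/mL.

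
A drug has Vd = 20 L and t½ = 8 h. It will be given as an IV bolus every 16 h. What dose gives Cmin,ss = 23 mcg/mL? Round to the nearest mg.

τ/t½ = 16/8 ≈ 2, so f = (1/2)^(16/8) ≈ 0.250000.
Cmin,ss = (D/Vd)·f/(1−f), so D = Cmin,ss·Vd·(1−f)/f.
D = 23 × 20 × (1−f)/f ≈ 23 × 20 × 3.00000 ≈ 1380.00 mg.

1380 mg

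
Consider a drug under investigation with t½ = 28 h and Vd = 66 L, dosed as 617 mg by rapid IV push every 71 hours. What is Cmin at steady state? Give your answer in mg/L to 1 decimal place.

1.9 mg/L

Over one 71-h interval, 71/28 ≈ 2.5357 half-lives elapse, leaving f ≈ 0.1725 of each dose.
Accumulation ratio R = 1/(1 − f) ≈ 1/0.8275 ≈ 1.2085.
Each bolus raises the concentration by D/Vd = 617/66 ≈ 9.348 mg/L.
Steady-state peak Cmax,ss = C₀·R ≈ 9.348 × 1.2085 ≈ 11.297 mg/L.
One interval later, Cmin,ss = Cmax,ss·e^(−kτ) ≈ 11.297 × 0.1725 ≈ 1.949 mg/L.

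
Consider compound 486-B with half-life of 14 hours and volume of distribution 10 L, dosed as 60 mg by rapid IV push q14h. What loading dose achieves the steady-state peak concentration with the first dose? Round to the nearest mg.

f = (1/2)^(14/14) ≈ 0.500000; accumulation ratio R = 1/(1−f) ≈ 2.00000.
Loading dose to hit Cmax,ss on first dose: D_load = D_maint·R ≈ 60 × 2.00000 ≈ 120.00 mg.

120 mg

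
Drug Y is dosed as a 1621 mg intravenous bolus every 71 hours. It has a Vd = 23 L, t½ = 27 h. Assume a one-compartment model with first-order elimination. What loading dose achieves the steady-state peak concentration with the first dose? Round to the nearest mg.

1933 mg

f = (1/2)^(71/27) ≈ 0.161586; accumulation ratio R = 1/(1−f) ≈ 1.19273.
Loading dose to hit Cmax,ss on first dose: D_load = D_maint·R ≈ 1621 × 1.19273 ≈ 1933.42 mg.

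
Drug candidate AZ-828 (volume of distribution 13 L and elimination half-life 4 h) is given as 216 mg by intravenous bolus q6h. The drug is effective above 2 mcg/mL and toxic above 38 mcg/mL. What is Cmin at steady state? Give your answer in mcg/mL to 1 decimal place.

9.1 mcg/mL

k = ln2/t½ = ln2/4 ≈ 0.173287 h⁻¹; fraction remaining f = e^(−kτ) = e^(−0.173287×6) ≈ 0.3536.
Each bolus raises the concentration by D/Vd = 216/13 ≈ 16.615 mcg/mL.
Steady-state trough Cmin,ss = C₀·f/(1−f) ≈ 16.615 × 0.3536/0.6464 ≈ 9.089 mcg/mL.
Trough 9.1 mcg/mL vs MEC 2 mcg/mL: adequate.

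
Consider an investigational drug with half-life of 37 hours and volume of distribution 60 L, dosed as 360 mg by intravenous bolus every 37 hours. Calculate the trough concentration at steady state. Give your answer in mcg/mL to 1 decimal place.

6.0 mcg/mL

τ = 37 h = 1 half-life, so f = (1/2)^1 = 0.5.
At steady state, R = 1/(1 − 0.5) = 2/1.
Single-dose peak C₀ = D/Vd = 360/60 = 6 mcg/mL.
Steady-state peak Cmax,ss = C₀·R = 6 × 2/1 ≈ 12.000 mcg/mL.
Steady-state trough Cmin,ss = Cmax,ss·f ≈ 12.000 × 0.5 ≈ 6.000 mcg/mL.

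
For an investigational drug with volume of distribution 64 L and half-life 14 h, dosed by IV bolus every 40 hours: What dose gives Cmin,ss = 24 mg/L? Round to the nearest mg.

9594 mg

τ/t½ = 40/14 ≈ 2.8571, so f = (1/2)^(40/14) ≈ 0.138011.
Cmin,ss = (D/Vd)·f/(1−f), so D = Cmin,ss·Vd·(1−f)/f.
D = 24 × 64 × (1−f)/f ≈ 24 × 64 × 6.24580 ≈ 9593.55 mg.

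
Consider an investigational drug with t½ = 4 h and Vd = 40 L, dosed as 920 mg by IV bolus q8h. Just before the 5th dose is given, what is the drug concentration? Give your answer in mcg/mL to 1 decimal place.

7.6 mcg/mL

f = (1/2)^(τ/t½) = (1/2)^(8/4) ≈ 0.2500.
C₀ = D/Vd = 920/40 ≈ 23.000 mcg/mL.
Before the 5th dose, 4 doses have been given. Superposition: Cmin = C₀·(f + f² + … + f^4).
≈ 23.000 × (0.2500 + 0.0625 + 0.0156 + 0.0039) ≈ 23.000 × 0.3320 ≈ 7.636 mcg/mL.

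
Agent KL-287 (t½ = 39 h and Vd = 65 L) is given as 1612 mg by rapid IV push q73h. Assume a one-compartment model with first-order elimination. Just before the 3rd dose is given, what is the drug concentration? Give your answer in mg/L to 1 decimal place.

f = (1/2)^(τ/t½) = (1/2)^(73/39) ≈ 0.2732.
C₀ = D/Vd = 1612/65 ≈ 24.800 mg/L.
Before the 3rd dose, 2 doses have been given. Superposition: Cmin = C₀·(f + f²).
≈ 24.800 × (0.2732 + 0.0746) ≈ 24.800 × 0.3478 ≈ 8.625 mg/L.

8.6 mg/L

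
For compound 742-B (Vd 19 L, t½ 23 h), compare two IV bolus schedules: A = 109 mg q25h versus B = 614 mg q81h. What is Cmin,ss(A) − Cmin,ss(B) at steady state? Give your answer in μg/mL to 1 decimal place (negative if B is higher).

2.0 μg/mL

Regimen A: f = (1/2)^(25/23) ≈ 0.4708; Cmin,ss = (109/19)·f/(1−f) ≈ 5.104 μg/mL.
Regimen B: f = (1/2)^(81/23) ≈ 0.0871; Cmin,ss = (614/19)·f/(1−f) ≈ 3.083 μg/mL.
Difference ≈ 5.104 − 3.083 ≈ 2.021 μg/mL.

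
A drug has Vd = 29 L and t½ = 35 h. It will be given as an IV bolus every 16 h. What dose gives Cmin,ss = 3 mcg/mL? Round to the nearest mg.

32 mg

τ/t½ = 16/35 ≈ 0.45714, so f = (1/2)^(16/35) ≈ 0.728427.
Cmin,ss = (D/Vd)·f/(1−f), so D = Cmin,ss·Vd·(1−f)/f.
D = 3 × 29 × (1−f)/f ≈ 3 × 29 × 0.37282 ≈ 32.44 mg.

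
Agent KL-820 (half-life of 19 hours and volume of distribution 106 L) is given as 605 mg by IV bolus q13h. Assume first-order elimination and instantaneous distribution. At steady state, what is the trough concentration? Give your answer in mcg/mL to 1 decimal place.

9.4 mcg/mL

Over one 13-h interval, 13/19 ≈ 0.68421 half-lives elapse, leaving f ≈ 0.6223 of each dose.
Each bolus raises the concentration by D/Vd = 605/106 ≈ 5.708 mcg/mL.
Steady-state trough Cmin,ss = C₀·f/(1−f) ≈ 5.708 × 0.6223/0.3777 ≈ 9.405 mcg/mL.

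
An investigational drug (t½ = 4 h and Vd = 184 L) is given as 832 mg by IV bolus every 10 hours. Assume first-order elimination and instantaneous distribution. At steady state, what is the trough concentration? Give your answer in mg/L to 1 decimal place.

1.0 mg/L

k = ln2/t½ = ln2/4 ≈ 0.173287 h⁻¹; fraction remaining f = e^(−kτ) = e^(−0.173287×10) ≈ 0.1768.
Single-dose peak C₀ = D/Vd = 832/184 ≈ 4.522 mg/L.
Steady-state trough Cmin,ss = C₀·f/(1−f) ≈ 4.522 × 0.1768/0.8232 ≈ 0.971 mg/L.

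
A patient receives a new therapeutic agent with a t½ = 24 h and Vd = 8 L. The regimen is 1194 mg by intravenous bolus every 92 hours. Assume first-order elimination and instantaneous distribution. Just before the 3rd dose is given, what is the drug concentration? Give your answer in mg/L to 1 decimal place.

11.2 mg/L

f = (1/2)^(τ/t½) = (1/2)^(92/24) ≈ 0.0702.
C₀ = D/Vd = 1194/8 ≈ 149.250 mg/L.
Before the 3rd dose, 2 doses have been given. Superposition: Cmin = C₀·(f + f²).
≈ 149.250 × (0.0702 + 0.0049) ≈ 149.250 × 0.0751 ≈ 11.209 mg/L.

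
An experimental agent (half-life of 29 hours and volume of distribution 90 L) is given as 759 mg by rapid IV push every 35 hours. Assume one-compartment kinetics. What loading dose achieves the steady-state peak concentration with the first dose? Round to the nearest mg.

1339 mg

f = (1/2)^(35/29) ≈ 0.433199; accumulation ratio R = 1/(1−f) ≈ 1.76429.
Loading dose to hit Cmax,ss on first dose: D_load = D_maint·R ≈ 759 × 1.76429 ≈ 1339.10 mg.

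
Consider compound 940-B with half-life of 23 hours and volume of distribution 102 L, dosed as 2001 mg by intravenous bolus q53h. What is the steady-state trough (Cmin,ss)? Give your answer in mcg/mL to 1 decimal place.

5.0 mcg/mL

τ/t½ = 53/23 ≈ 2.3043, so fraction remaining f = (1/2)^(53/23) ≈ 0.2025.
At steady state, accumulation factor R = 1/(1 − e^(−kτ)) ≈ 1.2539.
Each bolus raises the concentration by D/Vd = 2001/102 ≈ 19.618 mcg/mL.
Cmax,ss = C₀/(1 − f) ≈ 19.618/0.7975 ≈ 24.599 mcg/mL.
One interval later, Cmin,ss = Cmax,ss·e^(−kτ) ≈ 24.599 × 0.2025 ≈ 4.981 mcg/mL.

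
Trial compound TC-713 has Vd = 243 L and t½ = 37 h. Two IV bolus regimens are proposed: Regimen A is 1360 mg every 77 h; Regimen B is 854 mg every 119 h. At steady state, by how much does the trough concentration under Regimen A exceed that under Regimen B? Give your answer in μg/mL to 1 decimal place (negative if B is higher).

Regimen A: f = (1/2)^(77/37) ≈ 0.2363; Cmin,ss = (1360/243)·f/(1−f) ≈ 1.732 μg/mL.
Regimen B: f = (1/2)^(119/37) ≈ 0.1076; Cmin,ss = (854/243)·f/(1−f) ≈ 0.424 μg/mL.
Difference ≈ 1.732 − 0.424 ≈ 1.308 μg/mL.

1.3 μg/mL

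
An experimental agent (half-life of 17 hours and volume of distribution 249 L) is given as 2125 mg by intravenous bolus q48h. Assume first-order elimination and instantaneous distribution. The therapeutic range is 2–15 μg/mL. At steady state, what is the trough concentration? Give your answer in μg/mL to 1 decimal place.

1.4 μg/mL

Over one 48-h interval, 48/17 ≈ 2.8235 half-lives elapse, leaving f ≈ 0.1413 of each dose.
At steady state, accumulation factor R = 1/(1 − e^(−kτ)) ≈ 1.1646.
Each bolus raises the concentration by D/Vd = 2125/249 ≈ 8.534 μg/mL.
Steady-state peak Cmax,ss = C₀·R ≈ 8.534 × 1.1646 ≈ 9.939 μg/mL.
One interval later, Cmin,ss = Cmax,ss·e^(−kτ) ≈ 9.939 × 0.1413 ≈ 1.404 μg/mL.
Trough 1.4 μg/mL vs MEC 2 μg/mL: subtherapeutic.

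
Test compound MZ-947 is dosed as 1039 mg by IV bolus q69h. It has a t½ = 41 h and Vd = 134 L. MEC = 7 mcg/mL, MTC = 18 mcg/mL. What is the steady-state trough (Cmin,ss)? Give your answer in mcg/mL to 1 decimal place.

Over one 69-h interval, 69/41 ≈ 1.6829 half-lives elapse, leaving f ≈ 0.3115 of each dose.
Accumulation ratio R = 1/(1 − f) ≈ 1/0.6885 ≈ 1.4524.
Single-dose peak C₀ = D/Vd = 1039/134 ≈ 7.754 mcg/mL.
Steady-state peak Cmax,ss = C₀·R ≈ 7.754 × 1.4524 ≈ 11.262 mcg/mL.
One interval later, Cmin,ss = Cmax,ss·e^(−kτ) ≈ 11.262 × 0.3115 ≈ 3.508 mcg/mL.
Trough 3.5 mcg/mL vs MEC 7 mcg/mL: subtherapeutic.

3.5 mcg/mL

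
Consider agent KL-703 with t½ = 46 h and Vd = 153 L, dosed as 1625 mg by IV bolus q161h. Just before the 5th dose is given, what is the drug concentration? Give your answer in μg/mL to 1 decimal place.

1.0 μg/mL

f = (1/2)^(τ/t½) = (1/2)^(161/46) ≈ 0.0884.
C₀ = D/Vd = 1625/153 ≈ 10.621 μg/mL.
Before the 5th dose, 4 doses have been given. Superposition: Cmin = C₀·(f + f² + … + f^4).
≈ 10.621 × (0.0884 + 0.0078 + 0.0007 + 0.0001) ≈ 10.621 × 0.0970 ≈ 1.030 μg/mL.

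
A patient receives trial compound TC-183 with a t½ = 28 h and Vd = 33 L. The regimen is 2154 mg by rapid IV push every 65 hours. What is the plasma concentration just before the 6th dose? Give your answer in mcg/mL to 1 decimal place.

f = (1/2)^(τ/t½) = (1/2)^(65/28) ≈ 0.2001.
C₀ = D/Vd = 2154/33 ≈ 65.273 mcg/mL.
Before the 6th dose, 5 doses have been given. Superposition: Cmin = C₀·(f + f² + … + f^5).
≈ 65.273 × (0.2001 + 0.0400 + 0.0080 + 0.0016 + 0.0003) ≈ 65.273 × 0.2500 ≈ 16.318 mcg/mL.

16.3 mcg/mL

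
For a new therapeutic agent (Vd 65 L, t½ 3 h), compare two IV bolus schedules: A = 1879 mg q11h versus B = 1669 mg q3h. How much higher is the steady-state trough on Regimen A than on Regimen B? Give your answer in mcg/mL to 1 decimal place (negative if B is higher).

-23.2 mcg/mL

Regimen A: f = (1/2)^(11/3) ≈ 0.0787; Cmin,ss = (1879/65)·f/(1−f) ≈ 2.469 mcg/mL.
Regimen B: f = (1/2)^(3/3) ≈ 0.5000; Cmin,ss = (1669/65)·f/(1−f) ≈ 25.677 mcg/mL.
Difference ≈ 2.469 − 25.677 ≈ -23.208 mcg/mL.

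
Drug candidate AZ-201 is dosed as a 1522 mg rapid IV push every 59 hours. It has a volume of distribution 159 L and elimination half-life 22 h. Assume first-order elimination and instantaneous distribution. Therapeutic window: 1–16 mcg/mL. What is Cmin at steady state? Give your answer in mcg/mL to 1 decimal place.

1.8 mcg/mL

k = ln2/t½ = ln2/22 ≈ 0.031507 h⁻¹; fraction remaining f = e^(−kτ) = e^(−0.031507×59) ≈ 0.1558.
At steady state, accumulation factor R = 1/(1 − e^(−kτ)) ≈ 1.1846.
Single-dose peak C₀ = D/Vd = 1522/159 ≈ 9.572 mcg/mL.
Cmax,ss = C₀/(1 − f) ≈ 9.572/0.8442 ≈ 11.339 mcg/mL.
Steady-state trough Cmin,ss = Cmax,ss·f ≈ 11.339 × 0.1558 ≈ 1.767 mcg/mL.
Trough 1.8 mcg/mL vs MEC 1 mcg/mL: adequate.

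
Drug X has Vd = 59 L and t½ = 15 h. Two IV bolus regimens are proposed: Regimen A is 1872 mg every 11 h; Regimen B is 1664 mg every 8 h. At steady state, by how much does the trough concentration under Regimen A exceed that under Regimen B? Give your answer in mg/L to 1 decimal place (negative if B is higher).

Regimen A: f = (1/2)^(11/15) ≈ 0.6015; Cmin,ss = (1872/59)·f/(1−f) ≈ 47.892 mg/L.
Regimen B: f = (1/2)^(8/15) ≈ 0.6910; Cmin,ss = (1664/59)·f/(1−f) ≈ 63.070 mg/L.
Difference ≈ 47.892 − 63.070 ≈ -15.178 mg/L.

-15.2 mg/L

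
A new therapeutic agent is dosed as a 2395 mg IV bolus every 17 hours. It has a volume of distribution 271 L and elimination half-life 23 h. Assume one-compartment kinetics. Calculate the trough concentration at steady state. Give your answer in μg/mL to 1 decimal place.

k = ln2/t½ = ln2/23 ≈ 0.030137 h⁻¹; fraction remaining f = e^(−kτ) = e^(−0.030137×17) ≈ 0.5991.
Single-dose peak C₀ = D/Vd = 2395/271 ≈ 8.838 μg/mL.
Steady-state trough Cmin,ss = C₀·f/(1−f) ≈ 8.838 × 0.5991/0.4009 ≈ 13.207 μg/mL.

13.2 μg/mL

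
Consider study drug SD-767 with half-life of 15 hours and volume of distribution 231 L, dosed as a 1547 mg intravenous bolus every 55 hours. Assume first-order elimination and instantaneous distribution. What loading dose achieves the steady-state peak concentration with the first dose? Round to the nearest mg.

1679 mg

f = (1/2)^(55/15) ≈ 0.078745; accumulation ratio R = 1/(1−f) ≈ 1.08548.
Loading dose to hit Cmax,ss on first dose: D_load = D_maint·R ≈ 1547 × 1.08548 ≈ 1679.24 mg.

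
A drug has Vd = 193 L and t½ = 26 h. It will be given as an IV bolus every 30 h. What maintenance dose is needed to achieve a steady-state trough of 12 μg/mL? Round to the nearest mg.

τ/t½ = 30/26 ≈ 1.1538, so f = (1/2)^(30/26) ≈ 0.449425.
Cmin,ss = (D/Vd)·f/(1−f), so D = Cmin,ss·Vd·(1−f)/f.
D = 12 × 193 × (1−f)/f ≈ 12 × 193 × 1.22507 ≈ 2837.26 mg.

2837 mg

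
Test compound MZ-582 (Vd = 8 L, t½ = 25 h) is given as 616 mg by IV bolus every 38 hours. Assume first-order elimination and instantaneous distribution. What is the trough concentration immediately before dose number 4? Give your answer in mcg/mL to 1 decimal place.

f = (1/2)^(τ/t½) = (1/2)^(38/25) ≈ 0.3487.
C₀ = D/Vd = 616/8 ≈ 77.000 mcg/mL.
Before the 4th dose, 3 doses have been given. Superposition: Cmin = C₀·(f + f² + … + f^3).
≈ 77.000 × (0.3487 + 0.1216 + 0.0424) ≈ 77.000 × 0.5127 ≈ 39.478 mcg/mL.

39.5 mcg/mL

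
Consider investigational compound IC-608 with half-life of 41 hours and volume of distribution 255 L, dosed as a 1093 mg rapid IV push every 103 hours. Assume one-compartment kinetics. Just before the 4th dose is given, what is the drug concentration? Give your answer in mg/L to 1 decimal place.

f = (1/2)^(τ/t½) = (1/2)^(103/41) ≈ 0.1753.
C₀ = D/Vd = 1093/255 ≈ 4.286 mg/L.
Before the 4th dose, 3 doses have been given. Superposition: Cmin = C₀·(f + f² + … + f^3).
≈ 4.286 × (0.1753 + 0.0307 + 0.0054) ≈ 4.286 × 0.2114 ≈ 0.906 mg/L.

0.9 mg/L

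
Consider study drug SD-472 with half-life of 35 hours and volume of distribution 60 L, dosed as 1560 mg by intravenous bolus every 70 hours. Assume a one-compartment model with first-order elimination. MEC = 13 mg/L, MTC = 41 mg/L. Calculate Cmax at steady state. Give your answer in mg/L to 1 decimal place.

34.7 mg/L

τ = 70 h = 2 half-lives, so f = (1/2)^2 = 0.25.
Accumulation ratio R = 1/(1 − f) = 1/0.75 = 4/3.
Single-dose peak C₀ = D/Vd = 1560/60 = 26 mg/L.
Steady-state peak Cmax,ss = C₀·R = 26 × 4/3 ≈ 34.667 mg/L.
Peak 34.7 mg/L vs MTC 41 mg/L: below toxic threshold.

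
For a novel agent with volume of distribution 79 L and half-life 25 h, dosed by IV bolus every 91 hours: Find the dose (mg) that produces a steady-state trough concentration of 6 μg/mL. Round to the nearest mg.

τ/t½ = 91/25 ≈ 3.64, so f = (1/2)^(91/25) ≈ 0.080214.
Cmin,ss = (D/Vd)·f/(1−f), so D = Cmin,ss·Vd·(1−f)/f.
D = 6 × 79 × (1−f)/f ≈ 6 × 79 × 11.46665 ≈ 5435.19 mg.

5435 mg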